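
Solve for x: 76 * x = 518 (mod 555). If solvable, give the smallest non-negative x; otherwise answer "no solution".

First find gcd(76, 555):
555 = 7*76 + 23
76 = 3*23 + 7
23 = 3*7 + 2
7 = 3*2 + 1
2 = 2*1 + 0
gcd = 1, so a unique solution mod 555 exists.
Back-substitute for the Bézout coefficients:
1 = 7 − 3·2
1 = −3·23 + 10·7
1 = 10·76 − 33·23
1 = −33·555 + 241·76
So 76·(241) ≡ 1 (mod 555), giving 76⁻¹ ≡ 241.
x ≡ 76⁻¹·518 ≡ 241·518 ≡ 518 (mod 555).

518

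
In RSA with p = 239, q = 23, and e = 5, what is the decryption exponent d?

φ(n) = (p−1)(q−1) = 238·22 = 5236.
Need d with 5·d ≡ 1 (mod 5236). Apply the extended Euclidean algorithm:
5236 = 1047*5 + 1
5 = 5*1 + 0
Back-substitute:
1 = 5236 − 1047·5
So 5·(-1047) ≡ 1 (mod 5236), hence d ≡ -1047 ≡ 4189 (mod 5236).

4189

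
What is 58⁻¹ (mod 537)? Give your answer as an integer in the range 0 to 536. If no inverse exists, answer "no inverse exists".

250

Run Euclid on (537, 58):
537 = 9*58 + 15
58 = 3*15 + 13
15 = 1*13 + 2
13 = 6*2 + 1
2 = 2*1 + 0
Since gcd(58, 537) = 1, back-substitute to write 1 as a combination:
1 = 13 − 6·2
1 = −6·15 + 7·13
1 = 7·58 − 27·15
1 = −27·537 + 250·58
So 58·250 ≡ 1 (mod 537).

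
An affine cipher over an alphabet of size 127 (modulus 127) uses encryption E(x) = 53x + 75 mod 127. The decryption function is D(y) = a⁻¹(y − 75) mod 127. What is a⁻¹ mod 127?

Extended Euclidean algorithm:
127 = 2×53 + 21
53 = 2×21 + 11
21 = 1×11 + 10
11 = 1×10 + 1
10 = 10×1 + 0
gcd = 1, so the inverse exists. Back-substitute:
1 = 11 − 10
1 = −21 + 2·11
1 = 2·53 − 5·21
1 = −5·127 + 12·53
So 53·12 ≡ 1 (mod 127).

12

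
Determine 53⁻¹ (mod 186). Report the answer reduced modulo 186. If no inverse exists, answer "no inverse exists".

gcd(186, 53) by repeated division:
186 = 3*53 + 27
53 = 1*27 + 26
27 = 1*26 + 1
26 = 26*1 + 0
Since gcd(53, 186) = 1, back-substitute to write 1 as a combination:
1 = 27 − 26
1 = −53 + 2·27
1 = 2·186 − 7·53
Thus 53·(-7) ≡ 1 (mod 186); reducing, -7 mod 186 = 179.

179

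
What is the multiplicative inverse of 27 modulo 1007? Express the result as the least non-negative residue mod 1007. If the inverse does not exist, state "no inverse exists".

373

Extended Euclidean algorithm:
1007 = 37·27 + 8
27 = 3·8 + 3
8 = 2·3 + 2
3 = 1·2 + 1
2 = 2·1 + 0
gcd = 1, so the inverse exists. Back-substitute:
1 = 3 − 2
1 = −8 + 3·3
1 = 3·27 − 10·8
1 = −10·1007 + 373·27
So 27·373 ≡ 1 (mod 1007).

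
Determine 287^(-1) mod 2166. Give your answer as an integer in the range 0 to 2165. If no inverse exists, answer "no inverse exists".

Run Euclid on (2166, 287):
2166 = 7·287 + 157
287 = 1·157 + 130
157 = 1·130 + 27
130 = 4·27 + 22
27 = 1·22 + 5
22 = 4·5 + 2
5 = 2·2 + 1
2 = 2·1 + 0
The gcd is 1. Working backward:
1 = 5 − 2·2
1 = −2·22 + 9·5
1 = 9·27 − 11·22
1 = −11·130 + 53·27
1 = 53·157 − 64·130
1 = −64·287 + 117·157
1 = 117·2166 − 883·287
Hence 287⁻¹ ≡ -883 ≡ 1283 (mod 2166).

1283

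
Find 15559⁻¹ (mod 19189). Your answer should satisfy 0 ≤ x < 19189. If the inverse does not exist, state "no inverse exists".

Extended Euclidean algorithm:
19189 = 1·15559 + 3630
15559 = 4·3630 + 1039
3630 = 3·1039 + 513
1039 = 2·513 + 13
513 = 39·13 + 6
13 = 2·6 + 1
6 = 6·1 + 0
The gcd is 1. Working backward:
1 = 13 − 2·6
1 = −2·513 + 79·13
1 = 79·1039 − 160·513
1 = −160·3630 + 559·1039
1 = 559·15559 − 2396·3630
1 = −2396·19189 + 2955·15559
So 15559·2955 ≡ 1 (mod 19189).

2955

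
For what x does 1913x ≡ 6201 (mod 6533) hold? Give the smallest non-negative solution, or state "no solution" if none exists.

4576

First find gcd(1913, 6533):
6533 = 3*1913 + 794
1913 = 2*794 + 325
794 = 2*325 + 144
325 = 2*144 + 37
144 = 3*37 + 33
37 = 1*33 + 4
33 = 8*4 + 1
4 = 4*1 + 0
gcd = 1, so a unique solution mod 6533 exists.
Back-substitute for the Bézout coefficients:
1 = 33 − 8·4
1 = −8·37 + 9·33
1 = 9·144 − 35·37
1 = −35·325 + 79·144
1 = 79·794 − 193·325
1 = −193·1913 + 465·794
1 = 465·6533 − 1588·1913
So 1913·(-1588) ≡ 1 (mod 6533), giving 1913⁻¹ ≡ 4945.
x ≡ 1913⁻¹·6201 ≡ 4945·6201 ≡ 4576 (mod 6533).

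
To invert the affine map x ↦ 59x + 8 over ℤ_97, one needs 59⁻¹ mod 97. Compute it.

74

gcd(97, 59) by repeated division:
97 = 1×59 + 38
59 = 1×38 + 21
38 = 1×21 + 17
21 = 1×17 + 4
17 = 4×4 + 1
4 = 4×1 + 0
gcd = 1, so the inverse exists. Back-substitute:
1 = 17 − 4·4
1 = −4·21 + 5·17
1 = 5·38 − 9·21
1 = −9·59 + 14·38
1 = 14·97 − 23·59
Hence 59⁻¹ ≡ -23 ≡ 74 (mod 97).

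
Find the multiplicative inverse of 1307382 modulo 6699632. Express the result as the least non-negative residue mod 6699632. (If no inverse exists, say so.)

no inverse exists

Euclidean algorithm on 6699632, 1307382:
6699632 = 5*1307382 + 162722
1307382 = 8*162722 + 5606
162722 = 29*5606 + 148
5606 = 37*148 + 130
148 = 1*130 + 18
130 = 7*18 + 4
18 = 4*4 + 2
4 = 2*2 + 0
Since gcd = 2 > 1, 1307382 is not a unit mod 6699632.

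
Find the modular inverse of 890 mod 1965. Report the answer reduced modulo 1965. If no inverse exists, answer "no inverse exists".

no inverse exists

Compute gcd(890, 1965):
1965 = 2·890 + 185
890 = 4·185 + 150
185 = 1·150 + 35
150 = 4·35 + 10
35 = 3·10 + 5
10 = 2·5 + 0
Since gcd = 5 > 1, 890 is not a unit mod 1965.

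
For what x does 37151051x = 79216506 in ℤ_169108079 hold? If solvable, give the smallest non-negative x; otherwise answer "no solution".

gcd(37151051, 169108079):
169108079 = 4*37151051 + 20503875
37151051 = 1*20503875 + 16647176
20503875 = 1*16647176 + 3856699
16647176 = 4*3856699 + 1220380
3856699 = 3*1220380 + 195559
1220380 = 6*195559 + 47026
195559 = 4*47026 + 7455
47026 = 6*7455 + 2296
7455 = 3*2296 + 567
2296 = 4*567 + 28
567 = 20*28 + 7
28 = 4*7 + 0
gcd = 7, but 7 ∤ 79216506, so the congruence has no solution.

no solution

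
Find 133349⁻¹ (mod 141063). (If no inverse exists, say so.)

gcd(141063, 133349) by repeated division:
141063 = 1·133349 + 7714
133349 = 17·7714 + 2211
7714 = 3·2211 + 1081
2211 = 2·1081 + 49
1081 = 22·49 + 3
49 = 16·3 + 1
3 = 3·1 + 0
The gcd is 1. Working backward:
1 = 49 − 16·3
1 = −16·1081 + 353·49
1 = 353·2211 − 722·1081
1 = −722·7714 + 2519·2211
1 = 2519·133349 − 43545·7714
1 = −43545·141063 + 46064·133349
So 133349·46064 ≡ 1 (mod 141063).

46064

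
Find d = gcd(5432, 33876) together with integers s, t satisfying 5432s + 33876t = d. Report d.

4

Apply Euclid's algorithm to 33876 and 5432:
33876 = 6·5432 + 1284
5432 = 4·1284 + 296
1284 = 4·296 + 100
296 = 2·100 + 96
100 = 1·96 + 4
96 = 24·4 + 0
gcd(5432, 33876) = 4.
Express as a combination:
4 = 100 − 96
4 = −296 + 3·100
4 = 3·1284 − 13·296
4 = −13·5432 + 55·1284
4 = 55·33876 − 343·5432
So 4 = (55)·33876 + (-343)·5432.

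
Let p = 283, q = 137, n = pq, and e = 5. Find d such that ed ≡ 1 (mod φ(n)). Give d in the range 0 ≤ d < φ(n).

φ(n) = (p−1)(q−1) = 282·136 = 38352.
Need d with 5·d ≡ 1 (mod 38352). Apply the extended Euclidean algorithm:
38352 = 7670*5 + 2
5 = 2*2 + 1
2 = 2*1 + 0
Back-substitute:
1 = 5 − 2·2
1 = −2·38352 + 15341·5
So 5·15341 ≡ 1 (mod 38352), hence d = 15341.

15341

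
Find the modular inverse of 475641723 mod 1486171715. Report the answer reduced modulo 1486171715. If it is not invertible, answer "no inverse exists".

1246381852

Extended Euclidean algorithm:
1486171715 = 3*475641723 + 59246546
475641723 = 8*59246546 + 1669355
59246546 = 35*1669355 + 819121
1669355 = 2*819121 + 31113
819121 = 26*31113 + 10183
31113 = 3*10183 + 564
10183 = 18*564 + 31
564 = 18*31 + 6
31 = 5*6 + 1
6 = 6*1 + 0
The gcd is 1. Working backward:
1 = 31 − 5·6
1 = −5·564 + 91·31
1 = 91·10183 − 1643·564
1 = −1643·31113 + 5020·10183
1 = 5020·819121 − 132163·31113
1 = −132163·1669355 + 269346·819121
1 = 269346·59246546 − 9559273·1669355
1 = −9559273·475641723 + 76743530·59246546
1 = 76743530·1486171715 − 239789863·475641723
So 475641723·(-239789863) ≡ 1 (mod 1486171715), and -239789863 ≡ 1246381852 (mod 1486171715).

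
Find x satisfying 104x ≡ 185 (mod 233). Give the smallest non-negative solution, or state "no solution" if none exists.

First find gcd(104, 233):
233 = 2×104 + 25
104 = 4×25 + 4
25 = 6×4 + 1
4 = 4×1 + 0
gcd = 1, so a unique solution mod 233 exists.
Back-substitute for the Bézout coefficients:
1 = 25 − 6·4
1 = −6·104 + 25·25
1 = 25·233 − 56·104
So 104·(-56) ≡ 1 (mod 233), giving 104⁻¹ ≡ 177.
x ≡ 104⁻¹·185 ≡ 177·185 ≡ 125 (mod 233).

125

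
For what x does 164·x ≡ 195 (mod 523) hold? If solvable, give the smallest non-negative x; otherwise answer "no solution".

First find gcd(164, 523):
523 = 3*164 + 31
164 = 5*31 + 9
31 = 3*9 + 4
9 = 2*4 + 1
4 = 4*1 + 0
gcd = 1, so a unique solution mod 523 exists.
Back-substitute for the Bézout coefficients:
1 = 9 − 2·4
1 = −2·31 + 7·9
1 = 7·164 − 37·31
1 = −37·523 + 118·164
So 164·(118) ≡ 1 (mod 523), giving 164⁻¹ ≡ 118.
x ≡ 164⁻¹·195 ≡ 118·195 ≡ 521 (mod 523).

521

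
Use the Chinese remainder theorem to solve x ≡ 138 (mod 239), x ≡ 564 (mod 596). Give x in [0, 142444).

Write x = 138 + 239·k. Then 239·k ≡ 564 − 138 ≡ 426 (mod 596).
Need 239⁻¹ mod 596. Extended Euclid on (596, 239):
596 = 2×239 + 118
239 = 2×118 + 3
118 = 39×3 + 1
3 = 3×1 + 0
Back-substitute:
1 = 118 − 39·3
1 = −39·239 + 79·118
1 = 79·596 − 197·239
239⁻¹ ≡ 399 (mod 596), so k ≡ 399·426 ≡ 114 (mod 596).
x = 138 + 239·114 = 27384.

27384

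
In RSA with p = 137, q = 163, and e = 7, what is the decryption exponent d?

φ(n) = (p−1)(q−1) = 136·162 = 22032.
Need d with 7·d ≡ 1 (mod 22032). Apply the extended Euclidean algorithm:
22032 = 3147*7 + 3
7 = 2*3 + 1
3 = 3*1 + 0
Back-substitute:
1 = 7 − 2·3
1 = −2·22032 + 6295·7
So 7·6295 ≡ 1 (mod 22032), hence d = 6295.

6295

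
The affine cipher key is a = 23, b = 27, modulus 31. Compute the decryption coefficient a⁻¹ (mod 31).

27

gcd(31, 23) by repeated division:
31 = 1*23 + 8
23 = 2*8 + 7
8 = 1*7 + 1
7 = 7*1 + 0
The gcd is 1. Working backward:
1 = 8 − 7
1 = −23 + 3·8
1 = 3·31 − 4·23
Thus 23·(-4) ≡ 1 (mod 31); reducing, -4 mod 31 = 27.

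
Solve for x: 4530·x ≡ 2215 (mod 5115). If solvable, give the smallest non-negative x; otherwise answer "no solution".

no solution

gcd(4530, 5115):
5115 = 1*4530 + 585
4530 = 7*585 + 435
585 = 1*435 + 150
435 = 2*150 + 135
150 = 1*135 + 15
135 = 9*15 + 0
gcd = 15, but 15 ∤ 2215, so the congruence has no solution.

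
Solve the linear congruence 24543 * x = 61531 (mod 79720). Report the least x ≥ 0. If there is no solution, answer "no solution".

8477

First find gcd(24543, 79720):
79720 = 3·24543 + 6091
24543 = 4·6091 + 179
6091 = 34·179 + 5
179 = 35·5 + 4
5 = 1·4 + 1
4 = 4·1 + 0
gcd = 1, so a unique solution mod 79720 exists.
Back-substitute for the Bézout coefficients:
1 = 5 − 4
1 = −179 + 36·5
1 = 36·6091 − 1225·179
1 = −1225·24543 + 4936·6091
1 = 4936·79720 − 16033·24543
So 24543·(-16033) ≡ 1 (mod 79720), giving 24543⁻¹ ≡ 63687.
x ≡ 24543⁻¹·61531 ≡ 63687·61531 ≡ 8477 (mod 79720).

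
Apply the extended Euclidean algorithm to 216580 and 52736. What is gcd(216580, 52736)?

Repeated division:
216580 = 4*52736 + 5636
52736 = 9*5636 + 2012
5636 = 2*2012 + 1612
2012 = 1*1612 + 400
1612 = 4*400 + 12
400 = 33*12 + 4
12 = 3*4 + 0
gcd(216580, 52736) = 4.
Express as a combination:
4 = 400 − 33·12
4 = −33·1612 + 133·400
4 = 133·2012 − 166·1612
4 = −166·5636 + 465·2012
4 = 465·52736 − 4351·5636
4 = −4351·216580 + 17869·52736
So 4 = (-4351)·216580 + (17869)·52736.

4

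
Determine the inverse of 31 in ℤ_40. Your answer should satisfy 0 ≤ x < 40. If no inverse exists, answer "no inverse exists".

Extended Euclidean algorithm:
40 = 1×31 + 9
31 = 3×9 + 4
9 = 2×4 + 1
4 = 4×1 + 0
The gcd is 1. Working backward:
1 = 9 − 2·4
1 = −2·31 + 7·9
1 = 7·40 − 9·31
So 31·(-9) ≡ 1 (mod 40), and -9 ≡ 31 (mod 40).

31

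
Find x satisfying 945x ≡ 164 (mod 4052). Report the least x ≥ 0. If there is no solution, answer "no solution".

First find gcd(945, 4052):
4052 = 4×945 + 272
945 = 3×272 + 129
272 = 2×129 + 14
129 = 9×14 + 3
14 = 4×3 + 2
3 = 1×2 + 1
2 = 2×1 + 0
gcd = 1, so a unique solution mod 4052 exists.
Back-substitute for the Bézout coefficients:
1 = 3 − 2
1 = −14 + 5·3
1 = 5·129 − 46·14
1 = −46·272 + 97·129
1 = 97·945 − 337·272
1 = −337·4052 + 1445·945
So 945·(1445) ≡ 1 (mod 4052), giving 945⁻¹ ≡ 1445.
x ≡ 945⁻¹·164 ≡ 1445·164 ≡ 1964 (mod 4052).

1964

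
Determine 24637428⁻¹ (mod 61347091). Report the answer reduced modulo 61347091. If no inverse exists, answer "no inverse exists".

16010466

Apply the Euclidean algorithm to 61347091 and 24637428:
61347091 = 2*24637428 + 12072235
24637428 = 2*12072235 + 492958
12072235 = 24*492958 + 241243
492958 = 2*241243 + 10472
241243 = 23*10472 + 387
10472 = 27*387 + 23
387 = 16*23 + 19
23 = 1*19 + 4
19 = 4*4 + 3
4 = 1*3 + 1
3 = 3*1 + 0
Since gcd(24637428, 61347091) = 1, back-substitute to write 1 as a combination:
1 = 4 − 3
1 = −19 + 5·4
1 = 5·23 − 6·19
1 = −6·387 + 101·23
1 = 101·10472 − 2733·387
1 = −2733·241243 + 62960·10472
1 = 62960·492958 − 128653·241243
1 = −128653·12072235 + 3150632·492958
1 = 3150632·24637428 − 6429917·12072235
1 = −6429917·61347091 + 16010466·24637428
So 24637428·16010466 ≡ 1 (mod 61347091).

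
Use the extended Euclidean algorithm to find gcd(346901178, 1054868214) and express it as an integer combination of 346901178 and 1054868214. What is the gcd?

Repeated division:
1054868214 = 3·346901178 + 14164680
346901178 = 24·14164680 + 6948858
14164680 = 2·6948858 + 266964
6948858 = 26·266964 + 7794
266964 = 34·7794 + 1968
7794 = 3·1968 + 1890
1968 = 1·1890 + 78
1890 = 24·78 + 18
78 = 4·18 + 6
18 = 3·6 + 0
gcd(346901178, 1054868214) = 6.
Back-substituting:
6 = 78 − 4·18
6 = −4·1890 + 97·78
6 = 97·1968 − 101·1890
6 = −101·7794 + 400·1968
6 = 400·266964 − 13701·7794
6 = −13701·6948858 + 356626·266964
6 = 356626·14164680 − 726953·6948858
6 = −726953·346901178 + 17803498·14164680
6 = 17803498·1054868214 − 54137447·346901178
So 6 = (17803498)·1054868214 + (-54137447)·346901178.

6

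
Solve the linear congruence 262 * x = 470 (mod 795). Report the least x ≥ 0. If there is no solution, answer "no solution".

20

First find gcd(262, 795):
795 = 3·262 + 9
262 = 29·9 + 1
9 = 9·1 + 0
gcd = 1, so a unique solution mod 795 exists.
Back-substitute for the Bézout coefficients:
1 = 262 − 29·9
1 = −29·795 + 88·262
So 262·(88) ≡ 1 (mod 795), giving 262⁻¹ ≡ 88.
x ≡ 262⁻¹·470 ≡ 88·470 ≡ 20 (mod 795).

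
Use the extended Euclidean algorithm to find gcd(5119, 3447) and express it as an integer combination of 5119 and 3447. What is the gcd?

1

Euclidean algorithm:
5119 = 1×3447 + 1672
3447 = 2×1672 + 103
1672 = 16×103 + 24
103 = 4×24 + 7
24 = 3×7 + 3
7 = 2×3 + 1
3 = 3×1 + 0
gcd(5119, 3447) = 1.
Express as a combination:
1 = 7 − 2·3
1 = −2·24 + 7·7
1 = 7·103 − 30·24
1 = −30·1672 + 487·103
1 = 487·3447 − 1004·1672
1 = −1004·5119 + 1491·3447
So 1 = (-1004)·5119 + (1491)·3447.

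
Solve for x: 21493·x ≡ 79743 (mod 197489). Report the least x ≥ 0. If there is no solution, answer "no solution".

172114

First find gcd(21493, 197489):
197489 = 9*21493 + 4052
21493 = 5*4052 + 1233
4052 = 3*1233 + 353
1233 = 3*353 + 174
353 = 2*174 + 5
174 = 34*5 + 4
5 = 1*4 + 1
4 = 4*1 + 0
gcd = 1, so a unique solution mod 197489 exists.
Back-substitute for the Bézout coefficients:
1 = 5 − 4
1 = −174 + 35·5
1 = 35·353 − 71·174
1 = −71·1233 + 248·353
1 = 248·4052 − 815·1233
1 = −815·21493 + 4323·4052
1 = 4323·197489 − 39722·21493
So 21493·(-39722) ≡ 1 (mod 197489), giving 21493⁻¹ ≡ 157767.
x ≡ 21493⁻¹·79743 ≡ 157767·79743 ≡ 172114 (mod 197489).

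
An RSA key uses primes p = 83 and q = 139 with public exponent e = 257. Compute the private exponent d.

φ(n) = (p−1)(q−1) = 82·138 = 11316.
Need d with 257·d ≡ 1 (mod 11316). Apply the extended Euclidean algorithm:
11316 = 44·257 + 8
257 = 32·8 + 1
8 = 8·1 + 0
Back-substitute:
1 = 257 − 32·8
1 = −32·11316 + 1409·257
So 257·1409 ≡ 1 (mod 11316), hence d = 1409.

1409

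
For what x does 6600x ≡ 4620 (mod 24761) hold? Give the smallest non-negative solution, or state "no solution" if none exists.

676

First find gcd(6600, 24761):
24761 = 3*6600 + 4961
6600 = 1*4961 + 1639
4961 = 3*1639 + 44
1639 = 37*44 + 11
44 = 4*11 + 0
gcd = 11 and 11 | 4620, so solutions exist. Divide through by 11: 600x ≡ 420 (mod 2251).
Now find 600⁻¹ mod 2251:
2251 = 3×600 + 451
600 = 1×451 + 149
451 = 3×149 + 4
149 = 37×4 + 1
4 = 4×1 + 0
Back-substitute:
1 = 149 − 37·4
1 = −37·451 + 112·149
1 = 112·600 − 149·451
1 = −149·2251 + 559·600
So 600⁻¹ ≡ 559 (mod 2251).
Then x ≡ 559·420 ≡ 676 (mod 2251); the smallest non-negative solution is x = 676.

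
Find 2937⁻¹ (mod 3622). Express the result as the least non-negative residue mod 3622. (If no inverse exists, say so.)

809

gcd(3622, 2937) by repeated division:
3622 = 1*2937 + 685
2937 = 4*685 + 197
685 = 3*197 + 94
197 = 2*94 + 9
94 = 10*9 + 4
9 = 2*4 + 1
4 = 4*1 + 0
The gcd is 1. Working backward:
1 = 9 − 2·4
1 = −2·94 + 21·9
1 = 21·197 − 44·94
1 = −44·685 + 153·197
1 = 153·2937 − 656·685
1 = −656·3622 + 809·2937
So 2937·809 ≡ 1 (mod 3622).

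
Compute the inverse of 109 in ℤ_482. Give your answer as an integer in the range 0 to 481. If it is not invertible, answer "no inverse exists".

199

Extended Euclidean algorithm:
482 = 4*109 + 46
109 = 2*46 + 17
46 = 2*17 + 12
17 = 1*12 + 5
12 = 2*5 + 2
5 = 2*2 + 1
2 = 2*1 + 0
The gcd is 1. Working backward:
1 = 5 − 2·2
1 = −2·12 + 5·5
1 = 5·17 − 7·12
1 = −7·46 + 19·17
1 = 19·109 − 45·46
1 = −45·482 + 199·109
So 109·199 ≡ 1 (mod 482).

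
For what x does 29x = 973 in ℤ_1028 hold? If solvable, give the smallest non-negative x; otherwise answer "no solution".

First find gcd(29, 1028):
1028 = 35×29 + 13
29 = 2×13 + 3
13 = 4×3 + 1
3 = 3×1 + 0
gcd = 1, so a unique solution mod 1028 exists.
Back-substitute for the Bézout coefficients:
1 = 13 − 4·3
1 = −4·29 + 9·13
1 = 9·1028 − 319·29
So 29·(-319) ≡ 1 (mod 1028), giving 29⁻¹ ≡ 709.
x ≡ 29⁻¹·973 ≡ 709·973 ≡ 69 (mod 1028).

69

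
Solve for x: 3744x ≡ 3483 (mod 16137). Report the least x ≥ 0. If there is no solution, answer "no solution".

1781

First find gcd(3744, 16137):
16137 = 4·3744 + 1161
3744 = 3·1161 + 261
1161 = 4·261 + 117
261 = 2·117 + 27
117 = 4·27 + 9
27 = 3·9 + 0
gcd = 9 and 9 | 3483, so solutions exist. Divide through by 9: 416x ≡ 387 (mod 1793).
Now find 416⁻¹ mod 1793:
1793 = 4·416 + 129
416 = 3·129 + 29
129 = 4·29 + 13
29 = 2·13 + 3
13 = 4·3 + 1
3 = 3·1 + 0
Back-substitute:
1 = 13 − 4·3
1 = −4·29 + 9·13
1 = 9·129 − 40·29
1 = −40·416 + 129·129
1 = 129·1793 − 556·416
So 416·(-556) ≡ 1 (mod 1793), i.e. 416⁻¹ ≡ 1237.
Then x ≡ 1237·387 ≡ 1781 (mod 1793); the smallest non-negative solution is x = 1781.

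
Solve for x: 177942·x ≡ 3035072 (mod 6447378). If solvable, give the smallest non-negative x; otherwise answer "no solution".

no solution

gcd(177942, 6447378):
6447378 = 36*177942 + 41466
177942 = 4*41466 + 12078
41466 = 3*12078 + 5232
12078 = 2*5232 + 1614
5232 = 3*1614 + 390
1614 = 4*390 + 54
390 = 7*54 + 12
54 = 4*12 + 6
12 = 2*6 + 0
gcd = 6, but 6 ∤ 3035072, so the congruence has no solution.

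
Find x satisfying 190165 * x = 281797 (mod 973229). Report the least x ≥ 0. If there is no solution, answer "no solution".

First find gcd(190165, 973229):
973229 = 5·190165 + 22404
190165 = 8·22404 + 10933
22404 = 2·10933 + 538
10933 = 20·538 + 173
538 = 3·173 + 19
173 = 9·19 + 2
19 = 9·2 + 1
2 = 2·1 + 0
gcd = 1, so a unique solution mod 973229 exists.
Back-substitute for the Bézout coefficients:
1 = 19 − 9·2
1 = −9·173 + 82·19
1 = 82·538 − 255·173
1 = −255·10933 + 5182·538
1 = 5182·22404 − 10619·10933
1 = −10619·190165 + 90134·22404
1 = 90134·973229 − 461289·190165
So 190165·(-461289) ≡ 1 (mod 973229), giving 190165⁻¹ ≡ 511940.
x ≡ 190165⁻¹·281797 ≡ 511940·281797 ≡ 448281 (mod 973229).

448281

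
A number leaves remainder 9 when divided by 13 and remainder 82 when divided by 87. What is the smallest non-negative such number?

256

Write x = 9 + 13·k. Then 13·k ≡ 82 − 9 ≡ 73 (mod 87).
Need 13⁻¹ mod 87. Extended Euclid on (87, 13):
87 = 6×13 + 9
13 = 1×9 + 4
9 = 2×4 + 1
4 = 4×1 + 0
Back-substitute:
1 = 9 − 2·4
1 = −2·13 + 3·9
1 = 3·87 − 20·13
13⁻¹ ≡ 67 (mod 87), so k ≡ 67·73 ≡ 19 (mod 87).
x = 9 + 13·19 = 256.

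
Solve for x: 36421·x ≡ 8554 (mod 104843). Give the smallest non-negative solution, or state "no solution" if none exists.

12957

First find gcd(36421, 104843):
104843 = 2×36421 + 32001
36421 = 1×32001 + 4420
32001 = 7×4420 + 1061
4420 = 4×1061 + 176
1061 = 6×176 + 5
176 = 35×5 + 1
5 = 5×1 + 0
gcd = 1, so a unique solution mod 104843 exists.
Back-substitute for the Bézout coefficients:
1 = 176 − 35·5
1 = −35·1061 + 211·176
1 = 211·4420 − 879·1061
1 = −879·32001 + 6364·4420
1 = 6364·36421 − 7243·32001
1 = −7243·104843 + 20850·36421
So 36421·(20850) ≡ 1 (mod 104843), giving 36421⁻¹ ≡ 20850.
x ≡ 36421⁻¹·8554 ≡ 20850·8554 ≡ 12957 (mod 104843).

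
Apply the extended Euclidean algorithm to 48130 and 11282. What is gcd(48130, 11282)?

Euclidean algorithm:
48130 = 4*11282 + 3002
11282 = 3*3002 + 2276
3002 = 1*2276 + 726
2276 = 3*726 + 98
726 = 7*98 + 40
98 = 2*40 + 18
40 = 2*18 + 4
18 = 4*4 + 2
4 = 2*2 + 0
gcd(48130, 11282) = 2.
Back-substituting:
2 = 18 − 4·4
2 = −4·40 + 9·18
2 = 9·98 − 22·40
2 = −22·726 + 163·98
2 = 163·2276 − 511·726
2 = −511·3002 + 674·2276
2 = 674·11282 − 2533·3002
2 = −2533·48130 + 10806·11282
So 2 = (-2533)·48130 + (10806)·11282.

2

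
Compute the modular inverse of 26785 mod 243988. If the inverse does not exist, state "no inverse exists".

gcd(243988, 26785) by repeated division:
243988 = 9×26785 + 2923
26785 = 9×2923 + 478
2923 = 6×478 + 55
478 = 8×55 + 38
55 = 1×38 + 17
38 = 2×17 + 4
17 = 4×4 + 1
4 = 4×1 + 0
gcd = 1, so the inverse exists. Back-substitute:
1 = 17 − 4·4
1 = −4·38 + 9·17
1 = 9·55 − 13·38
1 = −13·478 + 113·55
1 = 113·2923 − 691·478
1 = −691·26785 + 6332·2923
1 = 6332·243988 − 57679·26785
Thus 26785·(-57679) ≡ 1 (mod 243988); reducing, -57679 mod 243988 = 186309.

186309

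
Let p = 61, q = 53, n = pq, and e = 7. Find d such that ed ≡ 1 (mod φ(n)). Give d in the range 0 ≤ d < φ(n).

1783

φ(n) = (p−1)(q−1) = 60·52 = 3120.
Need d with 7·d ≡ 1 (mod 3120). Apply the extended Euclidean algorithm:
3120 = 445×7 + 5
7 = 1×5 + 2
5 = 2×2 + 1
2 = 2×1 + 0
Back-substitute:
1 = 5 − 2·2
1 = −2·7 + 3·5
1 = 3·3120 − 1337·7
So 7·(-1337) ≡ 1 (mod 3120), hence d ≡ -1337 ≡ 1783 (mod 3120).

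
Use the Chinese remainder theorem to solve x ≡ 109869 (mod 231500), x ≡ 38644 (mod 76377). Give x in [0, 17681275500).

5837150869

Write x = 109869 + 231500·k. Then 231500·k ≡ 38644 − 109869 ≡ 5152 (mod 76377).
Need 231500⁻¹ mod 76377. Extended Euclid on (76377, 2369):
76377 = 32*2369 + 569
2369 = 4*569 + 93
569 = 6*93 + 11
93 = 8*11 + 5
11 = 2*5 + 1
5 = 5*1 + 0
Back-substitute:
1 = 11 − 2·5
1 = −2·93 + 17·11
1 = 17·569 − 104·93
1 = −104·2369 + 433·569
1 = 433·76377 − 13960·2369
231500⁻¹ ≡ 62417 (mod 76377), so k ≡ 62417·5152 ≡ 25214 (mod 76377).
x = 109869 + 231500·25214 = 5837150869.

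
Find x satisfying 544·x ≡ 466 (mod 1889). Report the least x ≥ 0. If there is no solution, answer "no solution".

1494

First find gcd(544, 1889):
1889 = 3·544 + 257
544 = 2·257 + 30
257 = 8·30 + 17
30 = 1·17 + 13
17 = 1·13 + 4
13 = 3·4 + 1
4 = 4·1 + 0
gcd = 1, so a unique solution mod 1889 exists.
Back-substitute for the Bézout coefficients:
1 = 13 − 3·4
1 = −3·17 + 4·13
1 = 4·30 − 7·17
1 = −7·257 + 60·30
1 = 60·544 − 127·257
1 = −127·1889 + 441·544
So 544·(441) ≡ 1 (mod 1889), giving 544⁻¹ ≡ 441.
x ≡ 544⁻¹·466 ≡ 441·466 ≡ 1494 (mod 1889).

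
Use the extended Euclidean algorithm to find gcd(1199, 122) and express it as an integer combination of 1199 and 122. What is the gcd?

Repeated division:
1199 = 9×122 + 101
122 = 1×101 + 21
101 = 4×21 + 17
21 = 1×17 + 4
17 = 4×4 + 1
4 = 4×1 + 0
gcd(1199, 122) = 1.
Back-substituting:
1 = 17 − 4·4
1 = −4·21 + 5·17
1 = 5·101 − 24·21
1 = −24·122 + 29·101
1 = 29·1199 − 285·122
So 1 = (29)·1199 + (-285)·122.

1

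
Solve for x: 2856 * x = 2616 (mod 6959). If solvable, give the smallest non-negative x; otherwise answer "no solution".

First find gcd(2856, 6959):
6959 = 2·2856 + 1247
2856 = 2·1247 + 362
1247 = 3·362 + 161
362 = 2·161 + 40
161 = 4·40 + 1
40 = 40·1 + 0
gcd = 1, so a unique solution mod 6959 exists.
Back-substitute for the Bézout coefficients:
1 = 161 − 4·40
1 = −4·362 + 9·161
1 = 9·1247 − 31·362
1 = −31·2856 + 71·1247
1 = 71·6959 − 173·2856
So 2856·(-173) ≡ 1 (mod 6959), giving 2856⁻¹ ≡ 6786.
x ≡ 2856⁻¹·2616 ≡ 6786·2616 ≡ 6726 (mod 6959).

6726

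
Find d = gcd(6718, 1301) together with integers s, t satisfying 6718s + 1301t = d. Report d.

Apply Euclid's algorithm to 6718 and 1301:
6718 = 5×1301 + 213
1301 = 6×213 + 23
213 = 9×23 + 6
23 = 3×6 + 5
6 = 1×5 + 1
5 = 5×1 + 0
gcd(6718, 1301) = 1.
Express as a combination:
1 = 6 − 5
1 = −23 + 4·6
1 = 4·213 − 37·23
1 = −37·1301 + 226·213
1 = 226·6718 − 1167·1301
So 1 = (226)·6718 + (-1167)·1301.

1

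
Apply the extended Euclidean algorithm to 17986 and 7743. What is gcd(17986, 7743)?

Repeated division:
17986 = 2×7743 + 2500
7743 = 3×2500 + 243
2500 = 10×243 + 70
243 = 3×70 + 33
70 = 2×33 + 4
33 = 8×4 + 1
4 = 4×1 + 0
gcd(17986, 7743) = 1.
Working backward:
1 = 33 − 8·4
1 = −8·70 + 17·33
1 = 17·243 − 59·70
1 = −59·2500 + 607·243
1 = 607·7743 − 1880·2500
1 = −1880·17986 + 4367·7743
So 1 = (-1880)·17986 + (4367)·7743.

1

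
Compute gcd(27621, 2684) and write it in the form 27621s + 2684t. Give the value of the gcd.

Repeated division:
27621 = 10·2684 + 781
2684 = 3·781 + 341
781 = 2·341 + 99
341 = 3·99 + 44
99 = 2·44 + 11
44 = 4·11 + 0
gcd(27621, 2684) = 11.
Back-substituting:
11 = 99 − 2·44
11 = −2·341 + 7·99
11 = 7·781 − 16·341
11 = −16·2684 + 55·781
11 = 55·27621 − 566·2684
So 11 = (55)·27621 + (-566)·2684.

11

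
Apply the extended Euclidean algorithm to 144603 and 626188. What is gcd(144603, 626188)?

Euclidean algorithm:
626188 = 4*144603 + 47776
144603 = 3*47776 + 1275
47776 = 37*1275 + 601
1275 = 2*601 + 73
601 = 8*73 + 17
73 = 4*17 + 5
17 = 3*5 + 2
5 = 2*2 + 1
2 = 2*1 + 0
gcd(144603, 626188) = 1.
Back-substituting:
1 = 5 − 2·2
1 = −2·17 + 7·5
1 = 7·73 − 30·17
1 = −30·601 + 247·73
1 = 247·1275 − 524·601
1 = −524·47776 + 19635·1275
1 = 19635·144603 − 59429·47776
1 = −59429·626188 + 257351·144603
So 1 = (-59429)·626188 + (257351)·144603.

1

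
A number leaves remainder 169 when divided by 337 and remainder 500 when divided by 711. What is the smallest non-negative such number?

110705

Write x = 169 + 337·k. Then 337·k ≡ 500 − 169 ≡ 331 (mod 711).
Need 337⁻¹ mod 711. Extended Euclid on (711, 337):
711 = 2*337 + 37
337 = 9*37 + 4
37 = 9*4 + 1
4 = 4*1 + 0
Back-substitute:
1 = 37 − 9·4
1 = −9·337 + 82·37
1 = 82·711 − 173·337
337⁻¹ ≡ 538 (mod 711), so k ≡ 538·331 ≡ 328 (mod 711).
x = 169 + 337·328 = 110705.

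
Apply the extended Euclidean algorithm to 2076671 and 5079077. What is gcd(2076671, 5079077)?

Euclidean algorithm:
5079077 = 2×2076671 + 925735
2076671 = 2×925735 + 225201
925735 = 4×225201 + 24931
225201 = 9×24931 + 822
24931 = 30×822 + 271
822 = 3×271 + 9
271 = 30×9 + 1
9 = 9×1 + 0
gcd(2076671, 5079077) = 1.
Back-substituting:
1 = 271 − 30·9
1 = −30·822 + 91·271
1 = 91·24931 − 2760·822
1 = −2760·225201 + 24931·24931
1 = 24931·925735 − 102484·225201
1 = −102484·2076671 + 229899·925735
1 = 229899·5079077 − 562282·2076671
So 1 = (229899)·5079077 + (-562282)·2076671.

1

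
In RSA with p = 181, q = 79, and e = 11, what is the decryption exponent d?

10211

φ(n) = (p−1)(q−1) = 180·78 = 14040.
Need d with 11·d ≡ 1 (mod 14040). Apply the extended Euclidean algorithm:
14040 = 1276*11 + 4
11 = 2*4 + 3
4 = 1*3 + 1
3 = 3*1 + 0
Back-substitute:
1 = 4 − 3
1 = −11 + 3·4
1 = 3·14040 − 3829·11
So 11·(-3829) ≡ 1 (mod 14040), hence d ≡ -3829 ≡ 10211 (mod 14040).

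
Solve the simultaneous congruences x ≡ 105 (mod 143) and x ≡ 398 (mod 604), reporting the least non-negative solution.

Write x = 105 + 143·k. Then 143·k ≡ 398 − 105 ≡ 293 (mod 604).
Need 143⁻¹ mod 604. Extended Euclid on (604, 143):
604 = 4*143 + 32
143 = 4*32 + 15
32 = 2*15 + 2
15 = 7*2 + 1
2 = 2*1 + 0
Back-substitute:
1 = 15 − 7·2
1 = −7·32 + 15·15
1 = 15·143 − 67·32
1 = −67·604 + 283·143
143⁻¹ ≡ 283 (mod 604), so k ≡ 283·293 ≡ 171 (mod 604).
x = 105 + 143·171 = 24558.

24558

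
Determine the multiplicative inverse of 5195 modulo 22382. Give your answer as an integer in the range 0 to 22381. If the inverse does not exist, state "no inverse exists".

gcd(22382, 5195) by repeated division:
22382 = 4·5195 + 1602
5195 = 3·1602 + 389
1602 = 4·389 + 46
389 = 8·46 + 21
46 = 2·21 + 4
21 = 5·4 + 1
4 = 4·1 + 0
Since gcd(5195, 22382) = 1, back-substitute to write 1 as a combination:
1 = 21 − 5·4
1 = −5·46 + 11·21
1 = 11·389 − 93·46
1 = −93·1602 + 383·389
1 = 383·5195 − 1242·1602
1 = −1242·22382 + 5351·5195
So 5195·5351 ≡ 1 (mod 22382).

5351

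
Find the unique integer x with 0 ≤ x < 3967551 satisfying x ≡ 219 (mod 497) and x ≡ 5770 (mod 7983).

2799820

Write x = 219 + 497·k. Then 497·k ≡ 5770 − 219 ≡ 5551 (mod 7983).
Need 497⁻¹ mod 7983. Extended Euclid on (7983, 497):
7983 = 16·497 + 31
497 = 16·31 + 1
31 = 31·1 + 0
Back-substitute:
1 = 497 − 16·31
1 = −16·7983 + 257·497
497⁻¹ ≡ 257 (mod 7983), so k ≡ 257·5551 ≡ 5633 (mod 7983).
x = 219 + 497·5633 = 2799820.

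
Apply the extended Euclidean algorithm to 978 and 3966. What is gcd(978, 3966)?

Apply Euclid's algorithm to 3966 and 978:
3966 = 4*978 + 54
978 = 18*54 + 6
54 = 9*6 + 0
gcd(978, 3966) = 6.
Express as a combination:
6 = 978 − 18·54
6 = −18·3966 + 73·978
So 6 = (-18)·3966 + (73)·978.

6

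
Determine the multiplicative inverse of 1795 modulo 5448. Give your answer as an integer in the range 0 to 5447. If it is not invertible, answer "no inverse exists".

Extended Euclidean algorithm:
5448 = 3×1795 + 63
1795 = 28×63 + 31
63 = 2×31 + 1
31 = 31×1 + 0
gcd = 1, so the inverse exists. Back-substitute:
1 = 63 − 2·31
1 = −2·1795 + 57·63
1 = 57·5448 − 173·1795
Hence 1795⁻¹ ≡ -173 ≡ 5275 (mod 5448).

5275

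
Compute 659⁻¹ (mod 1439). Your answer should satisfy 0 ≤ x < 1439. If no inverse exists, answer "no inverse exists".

Apply the Euclidean algorithm to 1439 and 659:
1439 = 2×659 + 121
659 = 5×121 + 54
121 = 2×54 + 13
54 = 4×13 + 2
13 = 6×2 + 1
2 = 2×1 + 0
The gcd is 1. Working backward:
1 = 13 − 6·2
1 = −6·54 + 25·13
1 = 25·121 − 56·54
1 = −56·659 + 305·121
1 = 305·1439 − 666·659
So 659·(-666) ≡ 1 (mod 1439), and -666 ≡ 773 (mod 1439).

773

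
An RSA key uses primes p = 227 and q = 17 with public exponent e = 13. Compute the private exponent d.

1669

φ(n) = (p−1)(q−1) = 226·16 = 3616.
Need d with 13·d ≡ 1 (mod 3616). Apply the extended Euclidean algorithm:
3616 = 278*13 + 2
13 = 6*2 + 1
2 = 2*1 + 0
Back-substitute:
1 = 13 − 6·2
1 = −6·3616 + 1669·13
So 13·1669 ≡ 1 (mod 3616), hence d = 1669.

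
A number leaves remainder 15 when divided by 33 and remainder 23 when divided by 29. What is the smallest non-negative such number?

Write x = 15 + 33·k. Then 33·k ≡ 23 − 15 ≡ 8 (mod 29).
Need 33⁻¹ mod 29. Extended Euclid on (29, 4):
29 = 7×4 + 1
4 = 4×1 + 0
Back-substitute:
1 = 29 − 7·4
33⁻¹ ≡ 22 (mod 29), so k ≡ 22·8 ≡ 2 (mod 29).
x = 15 + 33·2 = 81.

81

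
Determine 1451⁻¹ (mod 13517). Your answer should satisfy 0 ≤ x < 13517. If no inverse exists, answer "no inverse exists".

Extended Euclidean algorithm:
13517 = 9*1451 + 458
1451 = 3*458 + 77
458 = 5*77 + 73
77 = 1*73 + 4
73 = 18*4 + 1
4 = 4*1 + 0
Since gcd(1451, 13517) = 1, back-substitute to write 1 as a combination:
1 = 73 − 18·4
1 = −18·77 + 19·73
1 = 19·458 − 113·77
1 = −113·1451 + 358·458
1 = 358·13517 − 3335·1451
Thus 1451·(-3335) ≡ 1 (mod 13517); reducing, -3335 mod 13517 = 10182.

10182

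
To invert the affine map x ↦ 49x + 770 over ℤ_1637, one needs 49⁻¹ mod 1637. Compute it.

735

Run Euclid on (1637, 49):
1637 = 33·49 + 20
49 = 2·20 + 9
20 = 2·9 + 2
9 = 4·2 + 1
2 = 2·1 + 0
Since gcd(49, 1637) = 1, back-substitute to write 1 as a combination:
1 = 9 − 4·2
1 = −4·20 + 9·9
1 = 9·49 − 22·20
1 = −22·1637 + 735·49
So 49·735 ≡ 1 (mod 1637).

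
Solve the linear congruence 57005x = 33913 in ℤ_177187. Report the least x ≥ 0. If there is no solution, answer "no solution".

154003

First find gcd(57005, 177187):
177187 = 3×57005 + 6172
57005 = 9×6172 + 1457
6172 = 4×1457 + 344
1457 = 4×344 + 81
344 = 4×81 + 20
81 = 4×20 + 1
20 = 20×1 + 0
gcd = 1, so a unique solution mod 177187 exists.
Back-substitute for the Bézout coefficients:
1 = 81 − 4·20
1 = −4·344 + 17·81
1 = 17·1457 − 72·344
1 = −72·6172 + 305·1457
1 = 305·57005 − 2817·6172
1 = −2817·177187 + 8756·57005
So 57005·(8756) ≡ 1 (mod 177187), giving 57005⁻¹ ≡ 8756.
x ≡ 57005⁻¹·33913 ≡ 8756·33913 ≡ 154003 (mod 177187).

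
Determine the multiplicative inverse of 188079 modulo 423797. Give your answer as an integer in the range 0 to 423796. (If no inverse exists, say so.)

gcd(423797, 188079) by repeated division:
423797 = 2·188079 + 47639
188079 = 3·47639 + 45162
47639 = 1·45162 + 2477
45162 = 18·2477 + 576
2477 = 4·576 + 173
576 = 3·173 + 57
173 = 3·57 + 2
57 = 28·2 + 1
2 = 2·1 + 0
gcd = 1, so the inverse exists. Back-substitute:
1 = 57 − 28·2
1 = −28·173 + 85·57
1 = 85·576 − 283·173
1 = −283·2477 + 1217·576
1 = 1217·45162 − 22189·2477
1 = −22189·47639 + 23406·45162
1 = 23406·188079 − 92407·47639
1 = −92407·423797 + 208220·188079
So 188079·208220 ≡ 1 (mod 423797).

208220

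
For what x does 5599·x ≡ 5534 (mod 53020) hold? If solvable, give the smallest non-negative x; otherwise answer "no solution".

no solution

gcd(5599, 53020):
53020 = 9·5599 + 2629
5599 = 2·2629 + 341
2629 = 7·341 + 242
341 = 1·242 + 99
242 = 2·99 + 44
99 = 2·44 + 11
44 = 4·11 + 0
gcd = 11, but 11 ∤ 5534, so the congruence has no solution.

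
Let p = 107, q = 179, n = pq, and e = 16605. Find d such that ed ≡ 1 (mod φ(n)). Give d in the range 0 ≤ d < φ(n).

16917

φ(n) = (p−1)(q−1) = 106·178 = 18868.
Need d with 16605·d ≡ 1 (mod 18868). Apply the extended Euclidean algorithm:
18868 = 1*16605 + 2263
16605 = 7*2263 + 764
2263 = 2*764 + 735
764 = 1*735 + 29
735 = 25*29 + 10
29 = 2*10 + 9
10 = 1*9 + 1
9 = 9*1 + 0
Back-substitute:
1 = 10 − 9
1 = −29 + 3·10
1 = 3·735 − 76·29
1 = −76·764 + 79·735
1 = 79·2263 − 234·764
1 = −234·16605 + 1717·2263
1 = 1717·18868 − 1951·16605
So 16605·(-1951) ≡ 1 (mod 18868), hence d ≡ -1951 ≡ 16917 (mod 18868).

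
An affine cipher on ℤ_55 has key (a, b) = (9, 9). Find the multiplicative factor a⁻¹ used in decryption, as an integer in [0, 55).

gcd(55, 9) by repeated division:
55 = 6·9 + 1
9 = 9·1 + 0
gcd = 1, so the inverse exists. Back-substitute:
1 = 55 − 6·9
Thus 9·(-6) ≡ 1 (mod 55); reducing, -6 mod 55 = 49.

49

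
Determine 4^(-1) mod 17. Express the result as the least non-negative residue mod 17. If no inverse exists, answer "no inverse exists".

gcd(17, 4) by repeated division:
17 = 4×4 + 1
4 = 4×1 + 0
gcd = 1, so the inverse exists. Back-substitute:
1 = 17 − 4·4
Thus 4·(-4) ≡ 1 (mod 17); reducing, -4 mod 17 = 13.

13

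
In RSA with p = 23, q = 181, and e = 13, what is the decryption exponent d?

2437

φ(n) = (p−1)(q−1) = 22·180 = 3960.
Need d with 13·d ≡ 1 (mod 3960). Apply the extended Euclidean algorithm:
3960 = 304×13 + 8
13 = 1×8 + 5
8 = 1×5 + 3
5 = 1×3 + 2
3 = 1×2 + 1
2 = 2×1 + 0
Back-substitute:
1 = 3 − 2
1 = −5 + 2·3
1 = 2·8 − 3·5
1 = −3·13 + 5·8
1 = 5·3960 − 1523·13
So 13·(-1523) ≡ 1 (mod 3960), hence d ≡ -1523 ≡ 2437 (mod 3960).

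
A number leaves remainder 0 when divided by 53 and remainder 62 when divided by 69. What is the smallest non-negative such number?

1166

Write x = 0 + 53·k. Then 53·k ≡ 62 − 0 ≡ 62 (mod 69).
Need 53⁻¹ mod 69. Extended Euclid on (69, 53):
69 = 1*53 + 16
53 = 3*16 + 5
16 = 3*5 + 1
5 = 5*1 + 0
Back-substitute:
1 = 16 − 3·5
1 = −3·53 + 10·16
1 = 10·69 − 13·53
53⁻¹ ≡ 56 (mod 69), so k ≡ 56·62 ≡ 22 (mod 69).
x = 0 + 53·22 = 1166.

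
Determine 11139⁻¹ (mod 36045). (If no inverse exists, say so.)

Compute gcd(11139, 36045):
36045 = 3·11139 + 2628
11139 = 4·2628 + 627
2628 = 4·627 + 120
627 = 5·120 + 27
120 = 4·27 + 12
27 = 2·12 + 3
12 = 4·3 + 0
The gcd is 3, not 1, hence no inverse exists.

no inverse exists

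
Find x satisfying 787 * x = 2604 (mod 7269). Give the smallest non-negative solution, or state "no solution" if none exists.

7143

First find gcd(787, 7269):
7269 = 9*787 + 186
787 = 4*186 + 43
186 = 4*43 + 14
43 = 3*14 + 1
14 = 14*1 + 0
gcd = 1, so a unique solution mod 7269 exists.
Back-substitute for the Bézout coefficients:
1 = 43 − 3·14
1 = −3·186 + 13·43
1 = 13·787 − 55·186
1 = −55·7269 + 508·787
So 787·(508) ≡ 1 (mod 7269), giving 787⁻¹ ≡ 508.
x ≡ 787⁻¹·2604 ≡ 508·2604 ≡ 7143 (mod 7269).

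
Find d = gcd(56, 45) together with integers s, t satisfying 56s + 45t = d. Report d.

Repeated division:
56 = 1*45 + 11
45 = 4*11 + 1
11 = 11*1 + 0
gcd(56, 45) = 1.
Express as a combination:
1 = 45 − 4·11
1 = −4·56 + 5·45
So 1 = (-4)·56 + (5)·45.

1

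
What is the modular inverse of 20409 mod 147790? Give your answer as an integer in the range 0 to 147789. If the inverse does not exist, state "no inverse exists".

7379

Apply the Euclidean algorithm to 147790 and 20409:
147790 = 7·20409 + 4927
20409 = 4·4927 + 701
4927 = 7·701 + 20
701 = 35·20 + 1
20 = 20·1 + 0
Since gcd(20409, 147790) = 1, back-substitute to write 1 as a combination:
1 = 701 − 35·20
1 = −35·4927 + 246·701
1 = 246·20409 − 1019·4927
1 = −1019·147790 + 7379·20409
So 20409·7379 ≡ 1 (mod 147790).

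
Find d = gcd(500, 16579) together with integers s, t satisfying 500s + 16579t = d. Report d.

1

Euclidean algorithm:
16579 = 33*500 + 79
500 = 6*79 + 26
79 = 3*26 + 1
26 = 26*1 + 0
gcd(500, 16579) = 1.
Back-substituting:
1 = 79 − 3·26
1 = −3·500 + 19·79
1 = 19·16579 − 630·500
So 1 = (19)·16579 + (-630)·500.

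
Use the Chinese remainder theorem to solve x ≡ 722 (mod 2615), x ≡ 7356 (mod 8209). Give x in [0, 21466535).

Write x = 722 + 2615·k. Then 2615·k ≡ 7356 − 722 ≡ 6634 (mod 8209).
Need 2615⁻¹ mod 8209. Extended Euclid on (8209, 2615):
8209 = 3*2615 + 364
2615 = 7*364 + 67
364 = 5*67 + 29
67 = 2*29 + 9
29 = 3*9 + 2
9 = 4*2 + 1
2 = 2*1 + 0
Back-substitute:
1 = 9 − 4·2
1 = −4·29 + 13·9
1 = 13·67 − 30·29
1 = −30·364 + 163·67
1 = 163·2615 − 1171·364
1 = −1171·8209 + 3676·2615
2615⁻¹ ≡ 3676 (mod 8209), so k ≡ 3676·6634 ≡ 5854 (mod 8209).
x = 722 + 2615·5854 = 15308932.

15308932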